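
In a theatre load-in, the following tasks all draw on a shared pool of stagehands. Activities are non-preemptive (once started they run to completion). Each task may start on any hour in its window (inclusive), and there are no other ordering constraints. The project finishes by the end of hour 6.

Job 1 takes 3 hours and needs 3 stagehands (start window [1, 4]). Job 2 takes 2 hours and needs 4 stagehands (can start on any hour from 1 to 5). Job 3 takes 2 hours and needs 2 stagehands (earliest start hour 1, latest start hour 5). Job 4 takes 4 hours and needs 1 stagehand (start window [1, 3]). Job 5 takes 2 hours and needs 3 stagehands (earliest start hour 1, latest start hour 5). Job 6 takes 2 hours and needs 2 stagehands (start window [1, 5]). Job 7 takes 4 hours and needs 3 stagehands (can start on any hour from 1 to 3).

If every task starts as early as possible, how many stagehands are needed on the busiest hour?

18

Early-start schedule: Job 1@1, Job 2@1, Job 3@1, Job 4@1, Job 5@1, Job 6@1, Job 7@1.
Load per hour: hour 1: 18, hour 2: 18, hour 3: 7, hour 4: 4, hour 5: 0, hour 6: 0.
Peak is 18.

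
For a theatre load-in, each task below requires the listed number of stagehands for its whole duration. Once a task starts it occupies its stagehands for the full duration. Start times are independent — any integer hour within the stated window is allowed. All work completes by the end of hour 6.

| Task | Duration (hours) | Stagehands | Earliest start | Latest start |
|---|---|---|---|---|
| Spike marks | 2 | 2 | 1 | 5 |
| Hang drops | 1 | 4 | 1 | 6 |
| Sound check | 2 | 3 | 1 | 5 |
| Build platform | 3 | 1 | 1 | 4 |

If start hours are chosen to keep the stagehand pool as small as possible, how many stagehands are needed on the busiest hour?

4

Early-start (Spike marks@1, Hang drops@1, Sound check@1, Build platform@1) gives peak 10: h1:10  h2:6  h3:1  h4:0  h5:0  h6:0.
Shift Hang drops→3, Sound check→4, Build platform→4.
Schedule Spike marks@1, Hang drops@3, Sound check@4, Build platform@4: h1:2  h2:2  h3:4  h4:4  h5:4  h6:1 — peak 4.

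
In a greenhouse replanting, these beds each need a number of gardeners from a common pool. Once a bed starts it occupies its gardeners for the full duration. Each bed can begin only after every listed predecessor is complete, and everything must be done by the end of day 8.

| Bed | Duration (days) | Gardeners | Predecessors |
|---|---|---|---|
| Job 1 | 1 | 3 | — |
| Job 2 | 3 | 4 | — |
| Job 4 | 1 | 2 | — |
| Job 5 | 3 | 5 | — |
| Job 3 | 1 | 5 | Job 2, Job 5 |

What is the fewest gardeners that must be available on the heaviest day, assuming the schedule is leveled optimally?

5

Early-start (Job 1@1, Job 2@1, Job 4@1, Job 5@1, Job 3@4) gives peak 14: d1:14  d2:9  d3:9  d4:5  d5:0  d6:0  d7:0  d8:0.
Shift Job 2→2, Job 5→5, Job 3→8.
Schedule Job 1@1, Job 2@2, Job 4@1, Job 5@5, Job 3@8: d1:5  d2:4  d3:4  d4:4  d5:5  d6:5  d7:5  d8:5 — peak 5.
Total gardener-days = 37 over 8 days ⇒ peak ≥ ⌈37/8⌉ = 5, so 5 is optimal.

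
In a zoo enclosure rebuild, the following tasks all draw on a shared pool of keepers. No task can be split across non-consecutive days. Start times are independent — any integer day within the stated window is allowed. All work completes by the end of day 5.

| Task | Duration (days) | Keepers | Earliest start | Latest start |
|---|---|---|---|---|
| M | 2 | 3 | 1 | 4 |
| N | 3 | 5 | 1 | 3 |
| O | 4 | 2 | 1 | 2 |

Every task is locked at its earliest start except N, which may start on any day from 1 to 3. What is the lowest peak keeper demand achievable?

7

N@1: d1:10  d2:10  d3:7  d4:2  d5:0 → peak 10
N@2: d1:5  d2:10  d3:7  d4:7  d5:0 → peak 10
N@3: d1:5  d2:5  d3:7  d4:7  d5:5 → peak 7
Best is N@3, peak 7.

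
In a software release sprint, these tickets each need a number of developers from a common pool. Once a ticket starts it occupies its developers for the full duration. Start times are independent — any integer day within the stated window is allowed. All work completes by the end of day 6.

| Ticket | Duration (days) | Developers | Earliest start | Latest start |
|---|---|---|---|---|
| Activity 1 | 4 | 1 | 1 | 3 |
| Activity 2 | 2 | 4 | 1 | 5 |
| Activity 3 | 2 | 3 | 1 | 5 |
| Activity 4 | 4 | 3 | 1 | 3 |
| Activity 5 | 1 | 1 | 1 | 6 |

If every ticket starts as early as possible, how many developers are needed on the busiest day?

12

Early-start schedule: Activity 1@1, Activity 2@1, Activity 3@1, Activity 4@1, Activity 5@1.
Load per day: day 1: 12, day 2: 11, day 3: 4, day 4: 4, day 5: 0, day 6: 0.
Peak is 12.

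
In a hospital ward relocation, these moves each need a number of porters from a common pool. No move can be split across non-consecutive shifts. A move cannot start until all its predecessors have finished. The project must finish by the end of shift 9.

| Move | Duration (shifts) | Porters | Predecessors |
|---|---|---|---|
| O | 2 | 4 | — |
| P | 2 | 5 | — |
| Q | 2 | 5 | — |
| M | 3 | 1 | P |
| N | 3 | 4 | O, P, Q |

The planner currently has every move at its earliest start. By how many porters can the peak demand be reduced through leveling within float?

9

Early-start peak: s1:14  s2:14  s3:5  s4:5  s5:5  s6:0  s7:0  s8:0  s9:0 ⇒ 14.
Leveled (O@1, P@3, Q@5, M@7, N@7): s1:4  s2:4  s3:5  s4:5  s5:5  s6:5  s7:5  s8:5  s9:5 ⇒ 5.
Reduction 14 − 5 = 9.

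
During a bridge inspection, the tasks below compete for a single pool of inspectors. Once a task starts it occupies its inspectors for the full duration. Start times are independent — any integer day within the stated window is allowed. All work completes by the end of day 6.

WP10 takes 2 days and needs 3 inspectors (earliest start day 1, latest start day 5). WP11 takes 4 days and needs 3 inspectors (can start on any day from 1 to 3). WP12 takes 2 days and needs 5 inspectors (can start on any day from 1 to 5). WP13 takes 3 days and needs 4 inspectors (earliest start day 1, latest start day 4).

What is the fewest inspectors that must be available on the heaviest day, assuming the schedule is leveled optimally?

8

Early-start (WP10@1, WP11@1, WP12@1, WP13@1) gives peak 15: d1:15  d2:15  d3:7  d4:3  d5:0  d6:0.
Shift WP11→3, WP13→3.
Schedule WP10@1, WP11@3, WP12@1, WP13@3: d1:8  d2:8  d3:7  d4:7  d5:7  d6:3 — peak 8.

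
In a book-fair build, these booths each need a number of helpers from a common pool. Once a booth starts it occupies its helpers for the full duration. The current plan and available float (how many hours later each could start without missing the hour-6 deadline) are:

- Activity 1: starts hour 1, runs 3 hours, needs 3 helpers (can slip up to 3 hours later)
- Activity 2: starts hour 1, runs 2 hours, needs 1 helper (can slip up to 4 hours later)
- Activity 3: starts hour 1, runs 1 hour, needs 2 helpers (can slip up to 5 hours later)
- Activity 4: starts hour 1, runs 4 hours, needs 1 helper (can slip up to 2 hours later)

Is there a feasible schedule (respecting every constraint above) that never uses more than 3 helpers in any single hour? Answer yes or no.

no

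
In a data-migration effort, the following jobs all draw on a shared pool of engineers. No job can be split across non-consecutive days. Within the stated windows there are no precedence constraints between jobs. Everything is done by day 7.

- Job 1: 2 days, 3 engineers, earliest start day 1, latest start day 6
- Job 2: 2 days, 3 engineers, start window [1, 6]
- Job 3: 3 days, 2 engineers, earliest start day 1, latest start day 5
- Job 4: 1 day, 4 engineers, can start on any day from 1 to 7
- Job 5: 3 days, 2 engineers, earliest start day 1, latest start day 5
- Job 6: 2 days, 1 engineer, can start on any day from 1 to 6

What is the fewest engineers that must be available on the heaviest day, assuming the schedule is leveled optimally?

5

Early-start (Job 1@1, Job 2@1, Job 3@1, Job 4@1, Job 5@1, Job 6@1) gives peak 15: d1:15  d2:11  d3:4  d4:0  d5:0  d6:0  d7:0.
Shift Job 2→3, Job 4→7, Job 5→4, Job 6→5.
Schedule Job 1@1, Job 2@3, Job 3@1, Job 4@7, Job 5@4, Job 6@5: d1:5  d2:5  d3:5  d4:5  d5:3  d6:3  d7:4 — peak 5.
Total engineer-days = 30 over 7 days ⇒ peak ≥ ⌈30/7⌉ = 5, so 5 is optimal.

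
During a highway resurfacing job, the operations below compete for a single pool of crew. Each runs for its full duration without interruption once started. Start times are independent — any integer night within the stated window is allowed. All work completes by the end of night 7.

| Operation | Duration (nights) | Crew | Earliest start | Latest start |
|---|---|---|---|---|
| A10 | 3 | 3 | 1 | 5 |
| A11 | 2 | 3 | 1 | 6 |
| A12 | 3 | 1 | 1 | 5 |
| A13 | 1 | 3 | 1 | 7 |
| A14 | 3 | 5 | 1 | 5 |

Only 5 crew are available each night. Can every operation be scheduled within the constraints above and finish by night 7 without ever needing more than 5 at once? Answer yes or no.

Total crew member-nights = 36; over 7 nights the average is 36/7 > 5, so some night must exceed 5.

no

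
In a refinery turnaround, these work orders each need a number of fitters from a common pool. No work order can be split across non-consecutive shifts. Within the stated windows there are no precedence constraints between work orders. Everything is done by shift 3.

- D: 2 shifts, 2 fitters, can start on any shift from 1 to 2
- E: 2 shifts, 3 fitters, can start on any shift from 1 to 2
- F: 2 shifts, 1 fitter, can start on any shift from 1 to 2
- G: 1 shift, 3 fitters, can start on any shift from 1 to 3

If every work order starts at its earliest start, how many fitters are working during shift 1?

9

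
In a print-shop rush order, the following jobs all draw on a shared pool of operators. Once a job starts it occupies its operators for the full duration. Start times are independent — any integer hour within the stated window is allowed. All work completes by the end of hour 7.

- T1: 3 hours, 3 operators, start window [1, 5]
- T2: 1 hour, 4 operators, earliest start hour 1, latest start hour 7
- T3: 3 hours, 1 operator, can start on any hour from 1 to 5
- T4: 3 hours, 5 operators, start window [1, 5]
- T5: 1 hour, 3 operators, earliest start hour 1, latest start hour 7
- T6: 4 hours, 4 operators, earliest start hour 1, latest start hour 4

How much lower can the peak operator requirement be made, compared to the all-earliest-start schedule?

12

Early-start peak: h1:20  h2:13  h3:13  h4:4  h5:0  h6:0  h7:0 ⇒ 20.
Leveled (T1@1, T2@4, T3@1, T4@5, T5@5, T6@1): h1:8  h2:8  h3:8  h4:8  h5:8  h6:5  h7:5 ⇒ 8.
Reduction 20 − 8 = 12.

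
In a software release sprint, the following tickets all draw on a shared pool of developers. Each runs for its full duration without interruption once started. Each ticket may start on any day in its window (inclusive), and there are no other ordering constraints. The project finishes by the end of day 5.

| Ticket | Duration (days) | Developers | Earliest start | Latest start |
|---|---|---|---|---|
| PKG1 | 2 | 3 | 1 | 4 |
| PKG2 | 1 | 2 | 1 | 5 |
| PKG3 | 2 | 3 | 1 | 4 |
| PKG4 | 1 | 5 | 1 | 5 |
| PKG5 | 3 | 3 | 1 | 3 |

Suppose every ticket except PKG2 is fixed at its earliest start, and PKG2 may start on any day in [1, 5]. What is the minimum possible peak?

14

PKG2@1: d1:16  d2:9  d3:3  d4:0  d5:0 → peak 16
PKG2@2: d1:14  d2:11  d3:3  d4:0  d5:0 → peak 14
PKG2@3: d1:14  d2:9  d3:5  d4:0  d5:0 → peak 14
PKG2@4: d1:14  d2:9  d3:3  d4:2  d5:0 → peak 14
PKG2@5: d1:14  d2:9  d3:3  d4:0  d5:2 → peak 14
Best is PKG2@2, peak 14.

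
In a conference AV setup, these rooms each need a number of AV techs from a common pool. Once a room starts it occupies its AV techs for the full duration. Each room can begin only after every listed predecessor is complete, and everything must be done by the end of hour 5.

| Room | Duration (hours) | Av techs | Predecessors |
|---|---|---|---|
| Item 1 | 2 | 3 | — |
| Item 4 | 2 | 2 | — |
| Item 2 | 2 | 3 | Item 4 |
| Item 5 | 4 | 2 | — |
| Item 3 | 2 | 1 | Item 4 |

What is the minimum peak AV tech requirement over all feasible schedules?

7

Schedule Item 1@1, Item 4@1, Item 2@3, Item 5@1, Item 3@3: h1:7  h2:7  h3:6  h4:6  h5:0 — peak 7.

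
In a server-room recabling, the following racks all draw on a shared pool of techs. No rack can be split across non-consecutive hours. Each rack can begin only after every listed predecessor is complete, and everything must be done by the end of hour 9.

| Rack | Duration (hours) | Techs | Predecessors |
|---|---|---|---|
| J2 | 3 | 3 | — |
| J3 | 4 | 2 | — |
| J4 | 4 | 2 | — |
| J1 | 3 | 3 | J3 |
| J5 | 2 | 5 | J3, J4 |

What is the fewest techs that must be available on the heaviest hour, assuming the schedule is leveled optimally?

5

Early-start (J2@1, J3@1, J4@1, J1@5, J5@5) gives peak 8: h1:7  h2:7  h3:7  h4:4  h5:8  h6:8  h7:3  h8:0  h9:0.
Shift J4→4, J5→8.
Schedule J2@1, J3@1, J4@4, J1@5, J5@8: h1:5  h2:5  h3:5  h4:4  h5:5  h6:5  h7:5  h8:5  h9:5 — peak 5.
Total tech-hours = 44 over 9 hours ⇒ peak ≥ ⌈44/9⌉ = 5, so 5 is optimal.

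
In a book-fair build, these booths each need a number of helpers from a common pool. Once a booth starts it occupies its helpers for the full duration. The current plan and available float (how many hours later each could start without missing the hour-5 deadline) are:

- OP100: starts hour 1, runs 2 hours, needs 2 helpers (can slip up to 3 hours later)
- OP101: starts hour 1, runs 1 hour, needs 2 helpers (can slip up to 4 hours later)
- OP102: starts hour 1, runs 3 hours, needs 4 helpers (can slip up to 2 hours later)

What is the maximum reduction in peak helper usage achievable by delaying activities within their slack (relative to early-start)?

4

Early-start peak: h1:8  h2:6  h3:4  h4:0  h5:0 ⇒ 8.
Leveled (OP100@1, OP101@1, OP102@3): h1:4  h2:2  h3:4  h4:4  h5:4 ⇒ 4.
Reduction 8 − 4 = 4.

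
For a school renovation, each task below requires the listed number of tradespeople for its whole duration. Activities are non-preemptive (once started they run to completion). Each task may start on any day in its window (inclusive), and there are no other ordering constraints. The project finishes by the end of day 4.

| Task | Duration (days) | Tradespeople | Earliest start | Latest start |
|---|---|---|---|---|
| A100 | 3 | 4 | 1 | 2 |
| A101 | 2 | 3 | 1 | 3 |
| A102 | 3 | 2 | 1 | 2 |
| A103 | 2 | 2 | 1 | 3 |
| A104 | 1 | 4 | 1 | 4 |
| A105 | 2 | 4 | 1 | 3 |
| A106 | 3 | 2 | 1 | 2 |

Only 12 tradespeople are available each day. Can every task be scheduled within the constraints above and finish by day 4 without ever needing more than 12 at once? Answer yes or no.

The minimum achievable peak is 13; 12 < 13, so no feasible schedule stays within the cap.

no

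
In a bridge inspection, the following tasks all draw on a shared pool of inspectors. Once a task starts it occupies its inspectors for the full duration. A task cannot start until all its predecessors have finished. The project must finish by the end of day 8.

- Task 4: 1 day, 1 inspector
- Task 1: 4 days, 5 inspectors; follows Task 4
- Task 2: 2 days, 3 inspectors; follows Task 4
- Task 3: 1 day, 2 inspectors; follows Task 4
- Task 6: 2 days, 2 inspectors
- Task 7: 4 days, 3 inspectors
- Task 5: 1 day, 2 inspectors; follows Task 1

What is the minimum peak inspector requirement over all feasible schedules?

Early-start (Task 4@1, Task 1@2, Task 2@2, Task 3@2, Task 6@1, Task 7@1, Task 5@6) gives peak 15: d1:6  d2:15  d3:11  d4:8  d5:5  d6:2  d7:0  d8:0.
Shift Task 3→4, Task 6→6, Task 7→5.
Schedule Task 4@1, Task 1@2, Task 2@2, Task 3@4, Task 6@6, Task 7@5, Task 5@6: d1:1  d2:8  d3:8  d4:7  d5:8  d6:7  d7:5  d8:3 — peak 8.

8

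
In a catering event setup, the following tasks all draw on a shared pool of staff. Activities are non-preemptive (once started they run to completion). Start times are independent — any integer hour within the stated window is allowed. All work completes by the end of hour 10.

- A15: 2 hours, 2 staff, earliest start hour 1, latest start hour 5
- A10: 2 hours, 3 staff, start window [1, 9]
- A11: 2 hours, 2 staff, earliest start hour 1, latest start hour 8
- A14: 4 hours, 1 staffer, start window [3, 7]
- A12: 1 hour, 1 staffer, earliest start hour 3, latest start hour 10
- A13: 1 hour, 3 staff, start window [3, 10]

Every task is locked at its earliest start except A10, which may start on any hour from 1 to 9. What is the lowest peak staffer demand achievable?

5

A10@1: h1:7  h2:7  h3:5  h4:1  h5:1  h6:1  h7:0  h8:0  h9:0  h10:0 → peak 7
A10@2: h1:4  h2:7  h3:8  h4:1  h5:1  h6:1  h7:0  h8:0  h9:0  h10:0 → peak 8
A10@3: h1:4  h2:4  h3:8  h4:4  h5:1  h6:1  h7:0  h8:0  h9:0  h10:0 → peak 8
A10@4: h1:4  h2:4  h3:5  h4:4  h5:4  h6:1  h7:0  h8:0  h9:0  h10:0 → peak 5
A10@5: h1:4  h2:4  h3:5  h4:1  h5:4  h6:4  h7:0  h8:0  h9:0  h10:0 → peak 5
A10@6: h1:4  h2:4  h3:5  h4:1  h5:1  h6:4  h7:3  h8:0  h9:0  h10:0 → peak 5
A10@7: h1:4  h2:4  h3:5  h4:1  h5:1  h6:1  h7:3  h8:3  h9:0  h10:0 → peak 5
A10@8: h1:4  h2:4  h3:5  h4:1  h5:1  h6:1  h7:0  h8:3  h9:3  h10:0 → peak 5
A10@9: h1:4  h2:4  h3:5  h4:1  h5:1  h6:1  h7:0  h8:0  h9:3  h10:3 → peak 5
Best is A10@4, peak 5.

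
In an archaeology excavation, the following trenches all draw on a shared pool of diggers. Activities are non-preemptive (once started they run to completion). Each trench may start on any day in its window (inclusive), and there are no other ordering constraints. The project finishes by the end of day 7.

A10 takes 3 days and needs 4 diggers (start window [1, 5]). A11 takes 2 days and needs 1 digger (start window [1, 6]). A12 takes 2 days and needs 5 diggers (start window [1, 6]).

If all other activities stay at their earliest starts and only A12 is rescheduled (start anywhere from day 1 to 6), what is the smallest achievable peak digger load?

A12@1: d1:10  d2:10  d3:4  d4:0  d5:0  d6:0  d7:0 → peak 10
A12@2: d1:5  d2:10  d3:9  d4:0  d5:0  d6:0  d7:0 → peak 10
A12@3: d1:5  d2:5  d3:9  d4:5  d5:0  d6:0  d7:0 → peak 9
A12@4: d1:5  d2:5  d3:4  d4:5  d5:5  d6:0  d7:0 → peak 5
A12@5: d1:5  d2:5  d3:4  d4:0  d5:5  d6:5  d7:0 → peak 5
A12@6: d1:5  d2:5  d3:4  d4:0  d5:0  d6:5  d7:5 → peak 5
Best is A12@4, peak 5.

5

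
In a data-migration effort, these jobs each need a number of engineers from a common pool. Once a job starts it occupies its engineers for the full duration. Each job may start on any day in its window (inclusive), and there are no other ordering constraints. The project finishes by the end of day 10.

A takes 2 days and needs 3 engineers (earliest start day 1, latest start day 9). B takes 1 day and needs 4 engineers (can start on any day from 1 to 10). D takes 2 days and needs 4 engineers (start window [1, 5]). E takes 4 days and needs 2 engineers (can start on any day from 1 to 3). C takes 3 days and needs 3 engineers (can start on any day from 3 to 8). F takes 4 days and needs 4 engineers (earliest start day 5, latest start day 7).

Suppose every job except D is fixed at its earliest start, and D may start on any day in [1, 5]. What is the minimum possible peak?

9

D@1: d1:13  d2:9  d3:5  d4:5  d5:7  d6:4  d7:4  d8:4  d9:0  d10:0 → peak 13
D@2: d1:9  d2:9  d3:9  d4:5  d5:7  d6:4  d7:4  d8:4  d9:0  d10:0 → peak 9
D@3: d1:9  d2:5  d3:9  d4:9  d5:7  d6:4  d7:4  d8:4  d9:0  d10:0 → peak 9
D@4: d1:9  d2:5  d3:5  d4:9  d5:11  d6:4  d7:4  d8:4  d9:0  d10:0 → peak 11
D@5: d1:9  d2:5  d3:5  d4:5  d5:11  d6:8  d7:4  d8:4  d9:0  d10:0 → peak 11
Best is D@2, peak 9.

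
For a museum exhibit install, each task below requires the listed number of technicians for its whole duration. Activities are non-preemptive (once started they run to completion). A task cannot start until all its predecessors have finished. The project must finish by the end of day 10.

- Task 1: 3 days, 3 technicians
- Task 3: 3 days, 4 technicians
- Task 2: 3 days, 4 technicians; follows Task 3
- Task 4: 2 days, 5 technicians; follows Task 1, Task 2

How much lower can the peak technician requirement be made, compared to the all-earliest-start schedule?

0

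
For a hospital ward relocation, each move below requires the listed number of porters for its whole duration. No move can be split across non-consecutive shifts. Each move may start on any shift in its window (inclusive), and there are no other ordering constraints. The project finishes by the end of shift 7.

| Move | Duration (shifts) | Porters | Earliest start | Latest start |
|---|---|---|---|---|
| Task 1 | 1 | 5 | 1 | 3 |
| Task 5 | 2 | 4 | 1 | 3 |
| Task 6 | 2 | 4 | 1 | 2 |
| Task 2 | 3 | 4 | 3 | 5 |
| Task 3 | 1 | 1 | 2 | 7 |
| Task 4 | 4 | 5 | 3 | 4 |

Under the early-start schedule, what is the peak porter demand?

Early-start schedule: Task 1@1, Task 5@1, Task 6@1, Task 2@3, Task 3@2, Task 4@3.
Load per shift: shift 1: 13, shift 2: 9, shift 3: 9, shift 4: 9, shift 5: 9, shift 6: 5, shift 7: 0.
Peak is 13.

13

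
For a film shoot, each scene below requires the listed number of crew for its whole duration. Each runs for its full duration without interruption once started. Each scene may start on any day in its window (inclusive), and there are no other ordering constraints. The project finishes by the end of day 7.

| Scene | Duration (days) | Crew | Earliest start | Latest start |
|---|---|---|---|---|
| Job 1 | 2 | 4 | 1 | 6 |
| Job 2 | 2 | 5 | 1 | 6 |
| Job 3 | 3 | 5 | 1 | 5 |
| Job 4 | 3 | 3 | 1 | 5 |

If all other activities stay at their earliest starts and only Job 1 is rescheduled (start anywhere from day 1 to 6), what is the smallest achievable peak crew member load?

Job 1@1: d1:17  d2:17  d3:8  d4:0  d5:0  d6:0  d7:0 → peak 17
Job 1@2: d1:13  d2:17  d3:12  d4:0  d5:0  d6:0  d7:0 → peak 17
Job 1@3: d1:13  d2:13  d3:12  d4:4  d5:0  d6:0  d7:0 → peak 13
Job 1@4: d1:13  d2:13  d3:8  d4:4  d5:4  d6:0  d7:0 → peak 13
Job 1@5: d1:13  d2:13  d3:8  d4:0  d5:4  d6:4  d7:0 → peak 13
Job 1@6: d1:13  d2:13  d3:8  d4:0  d5:0  d6:4  d7:4 → peak 13
Best is Job 1@3, peak 13.

13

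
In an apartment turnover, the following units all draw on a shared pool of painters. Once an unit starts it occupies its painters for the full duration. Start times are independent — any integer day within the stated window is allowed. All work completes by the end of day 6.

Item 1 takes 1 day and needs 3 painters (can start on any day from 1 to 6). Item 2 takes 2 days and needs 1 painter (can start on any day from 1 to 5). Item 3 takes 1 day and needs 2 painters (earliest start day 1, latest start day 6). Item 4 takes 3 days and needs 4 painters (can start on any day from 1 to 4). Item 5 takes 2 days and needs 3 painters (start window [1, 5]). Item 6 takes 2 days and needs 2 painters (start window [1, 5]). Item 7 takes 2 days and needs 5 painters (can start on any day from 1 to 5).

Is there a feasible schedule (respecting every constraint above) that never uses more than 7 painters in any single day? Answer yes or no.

yes

Schedule Item 1@1, Item 2@1, Item 3@1, Item 4@2, Item 5@3, Item 6@5, Item 7@5: d1:6  d2:5  d3:7  d4:7  d5:7  d6:7 — peak 7 ≤ 7.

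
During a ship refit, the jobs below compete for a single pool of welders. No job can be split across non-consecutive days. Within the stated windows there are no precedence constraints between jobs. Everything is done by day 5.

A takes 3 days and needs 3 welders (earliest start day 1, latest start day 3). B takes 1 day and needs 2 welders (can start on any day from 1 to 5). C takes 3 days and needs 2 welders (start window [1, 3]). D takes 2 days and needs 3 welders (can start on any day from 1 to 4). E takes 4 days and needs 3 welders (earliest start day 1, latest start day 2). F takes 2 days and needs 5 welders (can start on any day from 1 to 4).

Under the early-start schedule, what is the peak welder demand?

18

Early-start schedule: A@1, B@1, C@1, D@1, E@1, F@1.
Load per day: day 1: 18, day 2: 16, day 3: 8, day 4: 3, day 5: 0.
Peak is 18.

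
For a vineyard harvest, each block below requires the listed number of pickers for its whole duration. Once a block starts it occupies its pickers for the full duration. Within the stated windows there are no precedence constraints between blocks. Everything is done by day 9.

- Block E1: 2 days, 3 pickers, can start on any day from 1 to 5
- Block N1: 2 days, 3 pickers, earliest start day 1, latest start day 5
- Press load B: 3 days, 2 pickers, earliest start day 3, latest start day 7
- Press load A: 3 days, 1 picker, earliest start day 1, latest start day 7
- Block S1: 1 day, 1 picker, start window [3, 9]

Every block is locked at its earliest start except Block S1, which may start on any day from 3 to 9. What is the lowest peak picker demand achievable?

7

Block S1@3: d1:7  d2:7  d3:4  d4:2  d5:2  d6:0  d7:0  d8:0  d9:0 → peak 7
Block S1@4: d1:7  d2:7  d3:3  d4:3  d5:2  d6:0  d7:0  d8:0  d9:0 → peak 7
Block S1@5: d1:7  d2:7  d3:3  d4:2  d5:3  d6:0  d7:0  d8:0  d9:0 → peak 7
Block S1@6: d1:7  d2:7  d3:3  d4:2  d5:2  d6:1  d7:0  d8:0  d9:0 → peak 7
Block S1@7: d1:7  d2:7  d3:3  d4:2  d5:2  d6:0  d7:1  d8:0  d9:0 → peak 7
Block S1@8: d1:7  d2:7  d3:3  d4:2  d5:2  d6:0  d7:0  d8:1  d9:0 → peak 7
Block S1@9: d1:7  d2:7  d3:3  d4:2  d5:2  d6:0  d7:0  d8:0  d9:1 → peak 7
Best is Block S1@3, peak 7.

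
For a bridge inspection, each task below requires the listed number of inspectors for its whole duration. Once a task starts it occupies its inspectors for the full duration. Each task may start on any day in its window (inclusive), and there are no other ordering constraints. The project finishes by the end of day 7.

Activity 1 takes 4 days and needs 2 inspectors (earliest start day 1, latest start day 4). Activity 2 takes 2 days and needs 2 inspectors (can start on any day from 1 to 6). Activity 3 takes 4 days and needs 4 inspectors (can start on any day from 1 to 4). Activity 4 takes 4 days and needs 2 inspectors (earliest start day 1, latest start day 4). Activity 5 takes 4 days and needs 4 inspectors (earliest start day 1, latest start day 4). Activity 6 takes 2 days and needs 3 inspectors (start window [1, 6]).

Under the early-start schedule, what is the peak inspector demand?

Early-start schedule: Activity 1@1, Activity 2@1, Activity 3@1, Activity 4@1, Activity 5@1, Activity 6@1.
Load per day: day 1: 17, day 2: 17, day 3: 12, day 4: 12, day 5: 0, day 6: 0, day 7: 0.
Peak is 17.

17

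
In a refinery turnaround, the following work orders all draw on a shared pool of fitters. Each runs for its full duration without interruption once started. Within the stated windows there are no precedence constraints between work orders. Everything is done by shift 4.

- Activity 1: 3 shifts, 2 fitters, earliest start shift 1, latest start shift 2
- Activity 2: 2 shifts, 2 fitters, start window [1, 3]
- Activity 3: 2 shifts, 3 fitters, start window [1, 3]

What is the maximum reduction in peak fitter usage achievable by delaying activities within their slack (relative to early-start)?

Early-start peak: s1:7  s2:7  s3:2  s4:0 ⇒ 7.
Leveled (Activity 1@1, Activity 2@1, Activity 3@3): s1:4  s2:4  s3:5  s4:3 ⇒ 5.
Reduction 7 − 5 = 2.

2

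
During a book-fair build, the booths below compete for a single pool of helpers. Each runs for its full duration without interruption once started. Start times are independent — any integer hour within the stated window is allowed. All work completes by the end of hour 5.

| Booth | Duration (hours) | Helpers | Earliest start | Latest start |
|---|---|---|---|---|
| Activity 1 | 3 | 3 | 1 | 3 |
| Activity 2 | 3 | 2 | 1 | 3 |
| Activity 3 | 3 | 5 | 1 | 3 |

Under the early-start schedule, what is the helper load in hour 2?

10

At early start, hour 2 has: Activity 1, Activity 2, Activity 3.
Demand: 3 + 2 + 5 = 10.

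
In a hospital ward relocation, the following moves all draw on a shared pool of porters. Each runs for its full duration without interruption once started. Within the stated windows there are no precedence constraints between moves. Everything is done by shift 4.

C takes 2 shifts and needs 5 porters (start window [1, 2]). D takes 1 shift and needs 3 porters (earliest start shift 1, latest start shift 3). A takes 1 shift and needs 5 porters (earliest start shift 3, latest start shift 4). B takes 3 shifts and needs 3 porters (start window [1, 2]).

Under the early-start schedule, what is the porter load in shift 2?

8

At early start, shift 2 has: C, B.
Demand: 5 + 3 = 8.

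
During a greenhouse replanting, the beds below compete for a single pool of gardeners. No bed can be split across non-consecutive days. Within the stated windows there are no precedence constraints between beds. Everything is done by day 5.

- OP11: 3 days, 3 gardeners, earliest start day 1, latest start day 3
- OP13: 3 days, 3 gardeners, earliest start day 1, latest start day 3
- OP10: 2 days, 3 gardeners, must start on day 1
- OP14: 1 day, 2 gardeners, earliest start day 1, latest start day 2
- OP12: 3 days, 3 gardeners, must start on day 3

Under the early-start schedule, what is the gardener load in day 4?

At early start, day 4 has: OP12.
Demand: 3 = 3.

3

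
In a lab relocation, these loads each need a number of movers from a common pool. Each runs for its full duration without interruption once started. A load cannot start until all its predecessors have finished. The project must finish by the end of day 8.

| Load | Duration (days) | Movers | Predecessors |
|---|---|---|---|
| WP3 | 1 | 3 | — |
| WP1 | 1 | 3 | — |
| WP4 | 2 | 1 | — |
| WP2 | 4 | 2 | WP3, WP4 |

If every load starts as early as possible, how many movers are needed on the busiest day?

7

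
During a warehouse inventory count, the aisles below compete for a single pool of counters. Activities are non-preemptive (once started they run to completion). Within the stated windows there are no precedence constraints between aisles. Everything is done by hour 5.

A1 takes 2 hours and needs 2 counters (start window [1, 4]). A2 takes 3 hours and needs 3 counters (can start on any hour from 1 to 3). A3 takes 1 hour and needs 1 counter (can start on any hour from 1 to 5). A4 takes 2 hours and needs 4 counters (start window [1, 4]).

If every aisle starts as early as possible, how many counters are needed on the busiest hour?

10

Early-start schedule: A1@1, A2@1, A3@1, A4@1.
Load per hour: hour 1: 10, hour 2: 9, hour 3: 3, hour 4: 0, hour 5: 0.
Peak is 10.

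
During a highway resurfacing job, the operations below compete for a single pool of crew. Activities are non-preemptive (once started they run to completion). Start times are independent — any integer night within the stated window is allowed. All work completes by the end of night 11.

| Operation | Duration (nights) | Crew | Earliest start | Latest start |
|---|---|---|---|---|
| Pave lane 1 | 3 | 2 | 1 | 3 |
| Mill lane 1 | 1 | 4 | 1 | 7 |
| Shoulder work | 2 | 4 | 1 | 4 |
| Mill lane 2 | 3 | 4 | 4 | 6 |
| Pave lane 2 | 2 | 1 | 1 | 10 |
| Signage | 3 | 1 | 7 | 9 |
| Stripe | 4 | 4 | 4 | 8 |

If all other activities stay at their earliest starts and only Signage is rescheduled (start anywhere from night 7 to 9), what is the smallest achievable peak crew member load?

11

Signage@7: n1:11  n2:7  n3:2  n4:8  n5:8  n6:8  n7:5  n8:1  n9:1  n10:0  n11:0 → peak 11
Signage@8: n1:11  n2:7  n3:2  n4:8  n5:8  n6:8  n7:4  n8:1  n9:1  n10:1  n11:0 → peak 11
Signage@9: n1:11  n2:7  n3:2  n4:8  n5:8  n6:8  n7:4  n8:0  n9:1  n10:1  n11:1 → peak 11
Best is Signage@7, peak 11.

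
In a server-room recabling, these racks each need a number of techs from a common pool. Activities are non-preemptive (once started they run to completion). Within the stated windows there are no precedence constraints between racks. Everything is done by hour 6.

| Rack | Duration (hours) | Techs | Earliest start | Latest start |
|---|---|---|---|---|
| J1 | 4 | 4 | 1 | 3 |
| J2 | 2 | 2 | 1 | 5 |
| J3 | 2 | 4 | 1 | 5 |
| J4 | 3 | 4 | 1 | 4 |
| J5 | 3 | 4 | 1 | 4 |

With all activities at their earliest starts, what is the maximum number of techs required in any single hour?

Early-start schedule: J1@1, J2@1, J3@1, J4@1, J5@1.
Load per hour: hour 1: 18, hour 2: 18, hour 3: 12, hour 4: 4, hour 5: 0, hour 6: 0.
Peak is 18.

18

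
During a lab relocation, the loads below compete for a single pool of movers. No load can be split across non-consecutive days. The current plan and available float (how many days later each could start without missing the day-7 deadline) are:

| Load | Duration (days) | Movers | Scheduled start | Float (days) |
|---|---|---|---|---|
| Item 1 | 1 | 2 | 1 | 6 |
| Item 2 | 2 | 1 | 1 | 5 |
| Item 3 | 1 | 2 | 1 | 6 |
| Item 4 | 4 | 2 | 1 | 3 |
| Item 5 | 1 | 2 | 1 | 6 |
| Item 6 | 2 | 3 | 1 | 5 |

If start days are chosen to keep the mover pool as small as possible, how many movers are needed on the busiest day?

Early-start (Item 1@1, Item 2@1, Item 3@1, Item 4@1, Item 5@1, Item 6@1) gives peak 12: d1:12  d2:6  d3:2  d4:2  d5:0  d6:0  d7:0.
Shift Item 3→3, Item 4→2, Item 5→4, Item 6→6.
Schedule Item 1@1, Item 2@1, Item 3@3, Item 4@2, Item 5@4, Item 6@6: d1:3  d2:3  d3:4  d4:4  d5:2  d6:3  d7:3 — peak 4.
Total mover-days = 22 over 7 days ⇒ peak ≥ ⌈22/7⌉ = 4, so 4 is optimal.

4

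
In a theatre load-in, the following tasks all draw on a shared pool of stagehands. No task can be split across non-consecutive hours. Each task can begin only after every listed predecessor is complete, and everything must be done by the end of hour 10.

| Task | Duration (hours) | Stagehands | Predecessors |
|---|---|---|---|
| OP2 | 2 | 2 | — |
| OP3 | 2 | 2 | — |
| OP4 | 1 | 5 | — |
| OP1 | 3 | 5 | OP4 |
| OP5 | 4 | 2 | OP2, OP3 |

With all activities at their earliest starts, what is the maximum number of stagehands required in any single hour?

Early-start schedule: OP2@1, OP3@1, OP4@1, OP1@2, OP5@3.
Load per hour: hour 1: 9, hour 2: 9, hour 3: 7, hour 4: 7, hour 5: 2, hour 6: 2, hour 7: 0, hour 8: 0, hour 9: 0, hour 10: 0.
Peak is 9.

9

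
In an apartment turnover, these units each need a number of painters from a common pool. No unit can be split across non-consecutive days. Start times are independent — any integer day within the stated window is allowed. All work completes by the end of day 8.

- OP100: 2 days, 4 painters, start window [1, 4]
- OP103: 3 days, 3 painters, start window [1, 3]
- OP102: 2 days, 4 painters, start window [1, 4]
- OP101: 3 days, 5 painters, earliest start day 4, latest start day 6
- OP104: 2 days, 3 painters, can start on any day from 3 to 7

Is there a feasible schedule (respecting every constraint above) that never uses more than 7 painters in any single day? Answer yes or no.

yes

Schedule OP100@1, OP103@1, OP102@3, OP101@6, OP104@4: d1:7  d2:7  d3:7  d4:7  d5:3  d6:5  d7:5  d8:5 — peak 7 ≤ 7.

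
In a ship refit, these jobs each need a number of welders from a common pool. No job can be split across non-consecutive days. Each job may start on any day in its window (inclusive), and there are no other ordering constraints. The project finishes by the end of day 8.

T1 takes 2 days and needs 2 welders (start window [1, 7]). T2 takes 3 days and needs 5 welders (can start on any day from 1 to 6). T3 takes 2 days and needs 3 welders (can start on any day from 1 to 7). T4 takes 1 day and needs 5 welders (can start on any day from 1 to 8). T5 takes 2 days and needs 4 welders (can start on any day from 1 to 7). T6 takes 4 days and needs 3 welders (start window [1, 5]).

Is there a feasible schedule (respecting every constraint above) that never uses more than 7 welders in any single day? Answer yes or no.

yes

Schedule T1@1, T2@1, T3@4, T4@8, T5@6, T6@4: d1:7  d2:7  d3:5  d4:6  d5:6  d6:7  d7:7  d8:5 — peak 7 ≤ 7.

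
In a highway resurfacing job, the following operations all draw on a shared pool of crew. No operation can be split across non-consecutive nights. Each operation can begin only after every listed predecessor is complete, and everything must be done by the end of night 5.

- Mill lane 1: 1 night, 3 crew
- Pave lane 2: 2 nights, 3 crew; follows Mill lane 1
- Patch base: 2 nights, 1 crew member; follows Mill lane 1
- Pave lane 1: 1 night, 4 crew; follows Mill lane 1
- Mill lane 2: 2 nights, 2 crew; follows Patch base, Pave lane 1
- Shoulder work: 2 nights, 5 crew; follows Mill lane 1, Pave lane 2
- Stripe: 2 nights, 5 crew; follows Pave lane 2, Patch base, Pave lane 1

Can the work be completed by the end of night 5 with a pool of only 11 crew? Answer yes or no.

no

The minimum achievable peak is 12; 11 < 12, so no feasible schedule stays within the cap.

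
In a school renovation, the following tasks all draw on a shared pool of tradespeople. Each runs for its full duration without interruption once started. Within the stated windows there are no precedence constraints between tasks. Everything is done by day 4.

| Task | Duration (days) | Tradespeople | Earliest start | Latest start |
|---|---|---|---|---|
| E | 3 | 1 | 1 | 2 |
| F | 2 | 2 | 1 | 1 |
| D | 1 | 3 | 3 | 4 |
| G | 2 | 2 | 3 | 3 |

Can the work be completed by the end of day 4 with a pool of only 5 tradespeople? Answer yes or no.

Schedule E@1, F@1, D@4, G@3: d1:3  d2:3  d3:3  d4:5 — peak 5 ≤ 5.

yes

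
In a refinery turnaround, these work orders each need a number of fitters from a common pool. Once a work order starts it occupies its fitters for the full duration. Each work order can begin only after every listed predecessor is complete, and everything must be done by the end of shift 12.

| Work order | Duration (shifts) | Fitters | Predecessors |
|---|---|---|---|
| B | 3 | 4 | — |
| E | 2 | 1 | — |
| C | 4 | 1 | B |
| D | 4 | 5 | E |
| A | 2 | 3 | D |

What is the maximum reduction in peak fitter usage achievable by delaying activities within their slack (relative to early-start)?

4

Early-start peak: s1:5  s2:5  s3:9  s4:6  s5:6  s6:6  s7:4  s8:3  s9:0  s10:0  s11:0  s12:0 ⇒ 9.
Leveled (B@1, E@1, C@8, D@4, A@8): s1:5  s2:5  s3:4  s4:5  s5:5  s6:5  s7:5  s8:4  s9:4  s10:1  s11:1  s12:0 ⇒ 5.
Reduction 9 − 5 = 4.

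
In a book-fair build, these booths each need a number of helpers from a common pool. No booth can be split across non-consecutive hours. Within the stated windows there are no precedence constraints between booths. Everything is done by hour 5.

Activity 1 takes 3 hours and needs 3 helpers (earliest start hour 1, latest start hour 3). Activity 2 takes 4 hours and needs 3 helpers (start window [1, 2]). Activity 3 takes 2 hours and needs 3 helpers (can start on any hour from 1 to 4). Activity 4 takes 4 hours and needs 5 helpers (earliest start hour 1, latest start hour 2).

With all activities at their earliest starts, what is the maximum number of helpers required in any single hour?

Early-start schedule: Activity 1@1, Activity 2@1, Activity 3@1, Activity 4@1.
Load per hour: hour 1: 14, hour 2: 14, hour 3: 11, hour 4: 8, hour 5: 0.
Peak is 14.

14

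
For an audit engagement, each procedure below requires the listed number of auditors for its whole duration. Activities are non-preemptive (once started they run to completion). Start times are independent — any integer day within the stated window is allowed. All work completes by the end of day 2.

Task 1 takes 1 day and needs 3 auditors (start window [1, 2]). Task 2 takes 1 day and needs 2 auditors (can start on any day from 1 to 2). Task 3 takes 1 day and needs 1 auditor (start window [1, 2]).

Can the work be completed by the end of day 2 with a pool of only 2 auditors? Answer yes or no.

Total auditor-days = 6; over 2 days the average is 6/2 > 2, so some day must exceed 2.

no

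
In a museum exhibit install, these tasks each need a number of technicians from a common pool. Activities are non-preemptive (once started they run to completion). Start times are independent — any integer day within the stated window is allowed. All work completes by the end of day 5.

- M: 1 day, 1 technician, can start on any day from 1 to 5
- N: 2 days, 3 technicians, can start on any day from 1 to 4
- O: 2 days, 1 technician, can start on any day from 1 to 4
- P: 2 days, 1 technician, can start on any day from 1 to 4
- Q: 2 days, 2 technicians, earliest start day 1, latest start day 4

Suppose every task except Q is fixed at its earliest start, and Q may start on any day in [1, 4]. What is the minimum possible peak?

Q@1: d1:8  d2:7  d3:0  d4:0  d5:0 → peak 8
Q@2: d1:6  d2:7  d3:2  d4:0  d5:0 → peak 7
Q@3: d1:6  d2:5  d3:2  d4:2  d5:0 → peak 6
Q@4: d1:6  d2:5  d3:0  d4:2  d5:2 → peak 6
Best is Q@3, peak 6.

6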